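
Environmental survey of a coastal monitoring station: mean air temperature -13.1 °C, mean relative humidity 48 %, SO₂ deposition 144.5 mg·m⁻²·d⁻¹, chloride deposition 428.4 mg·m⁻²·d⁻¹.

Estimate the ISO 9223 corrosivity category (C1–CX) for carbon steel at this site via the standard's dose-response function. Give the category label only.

carbon steel: T≤10 °C ⇒ hinge +0.150·(-13.1−10) = -3.4650
  sulphur-dioxide contribution → 1.92 μm/a
  chloride contribution → 12.61 μm/a
  ⇒ r_corr(carbon steel) = 14.53 μm/a
ISO 9223 Table 2 (carbon steel): 1.3 < 14.5 ≤ 25 μm/a ⇒ C2

C2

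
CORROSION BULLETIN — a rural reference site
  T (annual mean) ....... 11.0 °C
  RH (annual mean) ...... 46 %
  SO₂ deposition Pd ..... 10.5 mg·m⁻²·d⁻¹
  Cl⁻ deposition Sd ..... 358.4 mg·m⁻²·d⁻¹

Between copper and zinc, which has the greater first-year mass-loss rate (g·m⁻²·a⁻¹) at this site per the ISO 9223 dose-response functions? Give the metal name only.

zinc

copper: temperature factor f = -0.080·(1.0) = -0.0800
  sulphur-dioxide contribution → 0.1361 μm/a
  chloride contribution → 0.4505 μm/a
  total first-year rate 0.5865 μm/a
  mass loss = 0.5865 μm/a × 8.96 g/cm³ = 5.255 g·m⁻²·a⁻¹
zinc: temperature factor f = -0.071·(1.0) = -0.0710
  sulphur-dioxide contribution → 0.2806 μm/a
  chloride contribution → 1.84 μm/a
  ⇒ r_corr(zinc) = 2.121 μm/a
  mass loss = 2.121 μm/a × 7.14 g/cm³ = 15.14 g·m⁻²·a⁻¹
Ordering by g·m⁻²·a⁻¹: zinc (15.1) > copper (5.26)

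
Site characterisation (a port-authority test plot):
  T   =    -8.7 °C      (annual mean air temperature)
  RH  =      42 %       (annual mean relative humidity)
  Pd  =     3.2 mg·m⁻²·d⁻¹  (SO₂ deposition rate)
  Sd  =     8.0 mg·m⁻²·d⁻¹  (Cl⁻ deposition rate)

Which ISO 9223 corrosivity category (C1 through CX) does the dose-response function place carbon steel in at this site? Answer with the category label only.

C2

carbon steel: T≤10 °C ⇒ hinge +0.150·(-8.7−10) = -2.8050
  Pd branch = 1.77·Pd^0.52·e^(0.02·RH+f) = 0.4542 μm/a
  Cl⁻ term: 0.102·8.0^0.62·exp(0.033·42+0.04·-8.7) = 1.045
  r_corr = 0.4542 + 1.045 = 1.5 μm/a
Category bounds: 1.3…25 μm/a bracket r_corr ⇒ C2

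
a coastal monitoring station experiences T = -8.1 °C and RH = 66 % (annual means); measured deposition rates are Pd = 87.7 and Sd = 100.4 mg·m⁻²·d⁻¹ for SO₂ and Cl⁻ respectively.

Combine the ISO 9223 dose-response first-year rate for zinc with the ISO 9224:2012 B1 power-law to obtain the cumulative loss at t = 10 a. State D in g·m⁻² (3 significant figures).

D(10) = 54.4 g·m⁻²

zinc: f(T) = +0.038·(T−10) [T≤10 °C] = -0.6878
  SO₂ term: 0.0129·87.7^0.44·exp(0.046·66-0.6878) = 0.9668
  Sd branch = 0.0175·Sd^0.57·e^(0.008·RH+0.085·T) = 0.2062 μm/a
  sum: 0.9668 + 0.2062 → r_corr = 1.173 μm/a
ISO 9224: D(t) = r_corr · t^b with b = 0.813 (zinc, B1)
  D(10) = 1.173 × 10^0.813 = 1.173 × 6.501 = 7.626 μm
  Mass loss = 7.626 μm × 7.14 g/cm³ = 54.45 g·m⁻²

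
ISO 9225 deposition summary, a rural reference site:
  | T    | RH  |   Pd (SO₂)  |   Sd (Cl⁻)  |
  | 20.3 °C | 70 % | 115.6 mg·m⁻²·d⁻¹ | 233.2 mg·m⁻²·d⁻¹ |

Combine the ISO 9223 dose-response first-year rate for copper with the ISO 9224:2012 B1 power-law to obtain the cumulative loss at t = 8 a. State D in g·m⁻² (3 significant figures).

copper: f(T) = -0.080·(T−10) [T>10 °C] = -0.8240
  SO₂ term: 0.0053·115.6^0.26·exp(0.059·70-0.8240) = 0.4971
  Cl⁻ term: 0.01025·233.2^0.27·exp(0.036·70+0.049·20.3) = 1.501
  r_corr = 0.4971 + 1.501 = 1.998 μm/a
Power-law: D(8) = r_corr · 8^0.667
  D(8) = 1.998 × 8^0.667 = 1.998 × 4.003 = 7.998 μm
  Mass loss = 7.998 μm × 8.96 g/cm³ = 71.67 g·m⁻²

D(8) = 71.7 g·m⁻²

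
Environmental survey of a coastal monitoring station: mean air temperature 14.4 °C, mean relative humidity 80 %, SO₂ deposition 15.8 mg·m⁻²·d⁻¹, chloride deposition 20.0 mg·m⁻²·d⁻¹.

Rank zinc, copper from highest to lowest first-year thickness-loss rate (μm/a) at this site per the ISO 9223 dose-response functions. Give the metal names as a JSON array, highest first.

["zinc", "copper"]

zinc: f(T) = -0.071·(T−10) [T>10 °C] = -0.3124
  sulphur-dioxide contribution → 1.26 μm/a
  chloride contribution → 0.6225 μm/a
  total first-year rate 1.883 μm/a
copper: temperature factor f = -0.080·(4.4) = -0.3520
  sulphur-dioxide contribution → 0.8569 μm/a
  chloride contribution → 0.8302 μm/a
  total first-year rate 1.687 μm/a
Ordering by μm/a: zinc (1.88) > copper (1.69)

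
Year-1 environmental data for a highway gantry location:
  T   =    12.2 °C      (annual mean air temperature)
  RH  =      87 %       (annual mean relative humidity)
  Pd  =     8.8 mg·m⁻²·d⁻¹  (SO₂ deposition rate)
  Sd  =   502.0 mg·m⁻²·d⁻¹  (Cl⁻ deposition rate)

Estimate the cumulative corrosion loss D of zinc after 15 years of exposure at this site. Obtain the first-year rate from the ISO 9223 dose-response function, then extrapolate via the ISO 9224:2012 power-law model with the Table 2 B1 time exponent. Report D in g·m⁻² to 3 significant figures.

zinc: T>10 °C ⇒ hinge -0.071·(12.2−10) = -0.1562
  SO₂ term: 0.0129·8.8^0.44·exp(0.046·87-0.1562) = 1.572
  Sd branch = 0.0175·Sd^0.57·e^(0.008·RH+0.085·T) = 3.428 μm/a
  sum: 1.572 + 3.428 → r_corr = 5 μm/a
ISO 9224: D(t) = r_corr · t^b with b = 0.813 (zinc, B1)
  D(15) = 5 × 15^0.813 = 5 × 9.04 = 45.2 μm
  Mass loss = 45.2 μm × 7.14 g/cm³ = 322.7 g·m⁻²

D(15) = 323 g·m⁻²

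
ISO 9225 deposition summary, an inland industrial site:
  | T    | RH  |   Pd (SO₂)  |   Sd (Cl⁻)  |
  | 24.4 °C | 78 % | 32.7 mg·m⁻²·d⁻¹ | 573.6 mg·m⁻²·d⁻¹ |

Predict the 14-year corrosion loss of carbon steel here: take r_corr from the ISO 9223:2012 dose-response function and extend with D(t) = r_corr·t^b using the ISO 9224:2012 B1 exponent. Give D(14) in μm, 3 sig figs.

D(14) = 819 μm

carbon steel: f(T) = -0.054·(T−10) [T>10 °C] = -0.7776
  sulphur-dioxide contribution → 23.73 μm/a
  chloride contribution → 182.3 μm/a
  ⇒ r_corr(carbon steel) = 206 μm/a
ISO 9224: D(t) = r_corr · t^b with b = 0.523 (carbon steel, B1)
  D(14) = 206 × 14^0.523 = 206 × 3.976 = 819 μm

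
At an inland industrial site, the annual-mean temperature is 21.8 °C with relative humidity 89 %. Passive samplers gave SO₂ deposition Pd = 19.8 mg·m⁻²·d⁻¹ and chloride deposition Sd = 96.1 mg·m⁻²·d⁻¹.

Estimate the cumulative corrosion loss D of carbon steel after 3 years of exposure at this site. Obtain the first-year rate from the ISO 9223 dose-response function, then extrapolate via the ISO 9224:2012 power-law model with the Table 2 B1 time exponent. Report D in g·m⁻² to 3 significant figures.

D(3) = 1.45e+03 g·m⁻²

carbon steel: f(T) = -0.054·(T−10) [T>10 °C] = -0.6372
  sulphur-dioxide contribution → 26.22 μm/a
  chloride contribution → 78 μm/a
  ⇒ r_corr(carbon steel) = 104.2 μm/a
Power-law: D(3) = r_corr · 3^0.523
  D(3) = 104.2 × 3^0.523 = 104.2 × 1.776 = 185.1 μm
  Mass loss = 185.1 μm × 7.85 g/cm³ = 1453 g·m⁻²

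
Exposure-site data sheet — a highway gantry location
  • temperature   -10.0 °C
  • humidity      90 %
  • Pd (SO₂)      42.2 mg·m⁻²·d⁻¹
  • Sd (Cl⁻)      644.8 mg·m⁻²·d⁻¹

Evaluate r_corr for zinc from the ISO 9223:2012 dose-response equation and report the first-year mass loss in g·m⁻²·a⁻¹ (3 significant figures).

zinc: temperature factor f = +0.038·(-20.0) = -0.7600
  sulphur-dioxide contribution → 1.966 μm/a
  chloride contribution → 0.6137 μm/a
  total first-year rate 2.58 μm/a
Convert to mass loss: 2.58 μm/a × 7.14 g/cm³ = 18.42 g·m⁻²·a⁻¹

r_corr = 18.4 g·m⁻²·a⁻¹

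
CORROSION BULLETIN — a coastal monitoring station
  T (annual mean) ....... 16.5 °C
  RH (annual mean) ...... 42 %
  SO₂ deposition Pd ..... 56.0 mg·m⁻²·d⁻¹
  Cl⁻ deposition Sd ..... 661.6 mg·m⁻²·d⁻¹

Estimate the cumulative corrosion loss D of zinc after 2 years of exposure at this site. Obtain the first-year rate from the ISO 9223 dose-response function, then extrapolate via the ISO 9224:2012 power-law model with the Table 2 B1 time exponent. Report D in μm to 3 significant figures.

D(2) = 7.67 μm

zinc: f(T) = -0.071·(T−10) [T>10 °C] = -0.4615
  SO₂ term: 0.0129·56.0^0.44·exp(0.046·42-0.4615) = 0.3299
  Sd branch = 0.0175·Sd^0.57·e^(0.008·RH+0.085·T) = 4.035 μm/a
  r_corr = 0.3299 + 4.035 = 4.365 μm/a
ISO 9224: D(t) = r_corr · t^b with b = 0.813 (zinc, B1)
  D(2) = 4.365 × 2^0.813 = 4.365 × 1.757 = 7.668 μm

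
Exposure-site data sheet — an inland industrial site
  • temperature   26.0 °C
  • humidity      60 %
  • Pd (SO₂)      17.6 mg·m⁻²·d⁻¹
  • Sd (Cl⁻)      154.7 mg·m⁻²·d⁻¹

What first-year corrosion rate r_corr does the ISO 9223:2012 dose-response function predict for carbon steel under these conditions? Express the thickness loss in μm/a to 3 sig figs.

carbon steel: temperature factor f = -0.054·(16.0) = -0.8640
  sulphur-dioxide contribution → 11 μm/a
  chloride contribution → 47.61 μm/a
  ⇒ r_corr(carbon steel) = 58.61 μm/a

r_corr = 58.6 μm/a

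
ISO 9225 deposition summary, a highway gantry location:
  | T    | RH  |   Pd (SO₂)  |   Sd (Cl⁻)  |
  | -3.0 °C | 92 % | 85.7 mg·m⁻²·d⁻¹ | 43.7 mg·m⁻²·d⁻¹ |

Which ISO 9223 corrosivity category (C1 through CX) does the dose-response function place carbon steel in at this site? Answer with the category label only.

carbon steel: f(T) = +0.150·(T−10) [T≤10 °C] = -1.9500
  SO₂ term: 1.77·85.7^0.52·exp(0.02·92-1.9500) = 16.05
  Sd branch = 0.102·Sd^0.62·e^(0.033·RH+0.04·T) = 19.59 μm/a
  r_corr = 16.05 + 19.59 = 35.64 μm/a
ISO 9223 Table 2 (carbon steel): 25 < 35.6 ≤ 50 μm/a ⇒ C3

C3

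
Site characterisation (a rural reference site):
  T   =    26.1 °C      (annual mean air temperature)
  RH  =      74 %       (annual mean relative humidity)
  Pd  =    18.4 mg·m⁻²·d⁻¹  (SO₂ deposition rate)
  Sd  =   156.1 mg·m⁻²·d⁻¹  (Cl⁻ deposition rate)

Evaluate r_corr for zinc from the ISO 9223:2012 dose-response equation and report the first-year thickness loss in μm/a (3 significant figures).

zinc: T>10 °C ⇒ hinge -0.071·(26.1−10) = -1.1431
  sulphur-dioxide contribution → 0.4457 μm/a
  chloride contribution → 5.174 μm/a
  total first-year rate 5.62 μm/a

r_corr = 5.62 μm/a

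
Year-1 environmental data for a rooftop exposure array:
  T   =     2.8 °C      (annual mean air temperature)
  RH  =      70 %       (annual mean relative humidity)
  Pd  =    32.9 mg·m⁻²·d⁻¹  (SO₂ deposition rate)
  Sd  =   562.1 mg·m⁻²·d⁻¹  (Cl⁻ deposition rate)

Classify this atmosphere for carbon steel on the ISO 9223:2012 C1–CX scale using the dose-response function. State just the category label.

C4

carbon steel: T≤10 °C ⇒ hinge +0.150·(2.8−10) = -1.0800
  sulphur-dioxide contribution → 14.99 μm/a
  chloride contribution → 58.26 μm/a
  total first-year rate 73.25 μm/a
73.2 μm/a falls in (50, 80] for carbon steel → category C4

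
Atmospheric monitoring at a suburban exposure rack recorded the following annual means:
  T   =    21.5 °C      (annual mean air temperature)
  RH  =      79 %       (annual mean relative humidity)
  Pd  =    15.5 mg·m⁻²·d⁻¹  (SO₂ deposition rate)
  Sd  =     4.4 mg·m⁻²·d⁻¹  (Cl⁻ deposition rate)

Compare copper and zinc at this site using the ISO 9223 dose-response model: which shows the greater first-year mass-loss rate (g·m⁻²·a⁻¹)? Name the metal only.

copper

copper: T>10 °C ⇒ hinge -0.080·(21.5−10) = -0.9200
  sulphur-dioxide contribution → 0.4555 μm/a
  chloride contribution → 0.7536 μm/a
  ⇒ r_corr(copper) = 1.209 μm/a
  mass loss = 1.209 μm/a × 8.96 g/cm³ = 10.83 g·m⁻²·a⁻¹
zinc: f(T) = -0.071·(T−10) [T>10 °C] = -0.8165
  sulphur-dioxide contribution → 0.721 μm/a
  chloride contribution → 0.4764 μm/a
  total first-year rate 1.197 μm/a
  mass loss = 1.197 μm/a × 7.14 g/cm³ = 8.55 g·m⁻²·a⁻¹
Ordering by g·m⁻²·a⁻¹: copper (10.8) > zinc (8.55)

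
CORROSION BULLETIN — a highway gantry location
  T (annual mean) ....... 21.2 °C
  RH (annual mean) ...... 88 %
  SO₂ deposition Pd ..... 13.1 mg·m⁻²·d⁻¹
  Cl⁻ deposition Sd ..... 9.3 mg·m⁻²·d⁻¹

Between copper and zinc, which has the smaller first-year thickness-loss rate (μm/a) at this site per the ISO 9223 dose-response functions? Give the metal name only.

zinc

copper: T>10 °C ⇒ hinge -0.080·(21.2−10) = -0.8960
  sulphur-dioxide contribution → 0.7594 μm/a
  chloride contribution → 1.257 μm/a
  total first-year rate 2.016 μm/a
zinc: f(T) = -0.071·(T−10) [T>10 °C] = -0.7952
  sulphur-dioxide contribution → 1.035 μm/a
  chloride contribution → 0.7646 μm/a
  total first-year rate 1.799 μm/a
Ordering by μm/a: copper (2.02) > zinc (1.8)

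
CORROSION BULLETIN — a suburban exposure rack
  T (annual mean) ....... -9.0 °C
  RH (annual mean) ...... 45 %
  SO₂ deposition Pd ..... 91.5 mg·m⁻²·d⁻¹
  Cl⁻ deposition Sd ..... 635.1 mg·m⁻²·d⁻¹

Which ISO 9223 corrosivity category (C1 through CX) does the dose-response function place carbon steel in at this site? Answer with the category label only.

C2

carbon steel: temperature factor f = +0.150·(-19.0) = -2.8500
  sulphur-dioxide contribution → 2.637 μm/a
  chloride contribution → 17.18 μm/a
  total first-year rate 19.81 μm/a
Category bounds: 1.3…25 μm/a bracket r_corr ⇒ C2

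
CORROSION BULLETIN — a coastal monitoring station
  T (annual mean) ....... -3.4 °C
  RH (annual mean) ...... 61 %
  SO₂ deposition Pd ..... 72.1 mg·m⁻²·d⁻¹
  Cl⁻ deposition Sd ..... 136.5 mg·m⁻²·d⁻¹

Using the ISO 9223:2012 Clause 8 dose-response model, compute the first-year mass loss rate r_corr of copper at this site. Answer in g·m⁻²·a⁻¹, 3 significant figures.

copper: f(T) = +0.126·(T−10) [T≤10 °C] = -1.6884
  SO₂ term: 0.0053·72.1^0.26·exp(0.059·61-1.6884) = 0.1089
  Sd branch = 0.01025·Sd^0.27·e^(0.036·RH+0.049·T) = 0.2941 μm/a
  sum: 0.1089 + 0.2941 → r_corr = 0.4031 μm/a
Convert to mass loss: 0.4031 μm/a × 8.96 g/cm³ = 3.611 g·m⁻²·a⁻¹

r_corr = 3.61 g·m⁻²·a⁻¹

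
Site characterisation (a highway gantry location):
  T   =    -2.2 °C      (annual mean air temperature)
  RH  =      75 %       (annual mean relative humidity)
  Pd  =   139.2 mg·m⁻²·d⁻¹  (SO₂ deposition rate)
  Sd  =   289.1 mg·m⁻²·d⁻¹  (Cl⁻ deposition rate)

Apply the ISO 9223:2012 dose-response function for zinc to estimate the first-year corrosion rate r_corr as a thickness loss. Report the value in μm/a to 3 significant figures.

r_corr = 2.91 μm/a

zinc: temperature factor f = +0.038·(-12.2) = -0.4636
  Pd branch = 0.0129·Pd^0.44·e^(0.046·RH+f) = 2.243 μm/a
  Sd branch = 0.0175·Sd^0.57·e^(0.008·RH+0.085·T) = 0.6687 μm/a
  sum: 2.243 + 0.6687 → r_corr = 2.911 μm/a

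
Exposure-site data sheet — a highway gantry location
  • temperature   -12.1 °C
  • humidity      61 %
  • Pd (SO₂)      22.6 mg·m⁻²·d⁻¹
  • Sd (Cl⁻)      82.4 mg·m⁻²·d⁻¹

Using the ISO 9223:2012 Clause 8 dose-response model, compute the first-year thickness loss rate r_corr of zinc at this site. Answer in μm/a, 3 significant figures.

zinc: f(T) = +0.038·(T−10) [T≤10 °C] = -0.8398
  Pd branch = 0.0129·Pd^0.44·e^(0.046·RH+f) = 0.3633 μm/a
  Sd branch = 0.0175·Sd^0.57·e^(0.008·RH+0.085·T) = 0.126 μm/a
  sum: 0.3633 + 0.126 → r_corr = 0.4893 μm/a

r_corr = 0.489 μm/a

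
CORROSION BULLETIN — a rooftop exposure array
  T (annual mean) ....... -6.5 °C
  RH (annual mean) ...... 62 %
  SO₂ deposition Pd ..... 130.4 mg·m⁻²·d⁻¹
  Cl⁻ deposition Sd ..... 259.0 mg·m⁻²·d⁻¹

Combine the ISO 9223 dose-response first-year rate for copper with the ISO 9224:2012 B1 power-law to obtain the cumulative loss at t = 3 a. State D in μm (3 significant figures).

copper: temperature factor f = +0.126·(-16.5) = -2.0790
  Pd branch = 0.0053·Pd^0.26·e^(0.059·RH+f) = 0.0912 μm/a
  Cl⁻ term: 0.01025·259.0^0.27·exp(0.036·62+0.049·-6.5) = 0.3114
  r_corr = 0.0912 + 0.3114 = 0.4026 μm/a
Power-law: D(3) = r_corr · 3^0.667
  D(3) = 0.4026 × 3^0.667 = 0.4026 × 2.081 = 0.8378 μm

D(3) = 0.838 μm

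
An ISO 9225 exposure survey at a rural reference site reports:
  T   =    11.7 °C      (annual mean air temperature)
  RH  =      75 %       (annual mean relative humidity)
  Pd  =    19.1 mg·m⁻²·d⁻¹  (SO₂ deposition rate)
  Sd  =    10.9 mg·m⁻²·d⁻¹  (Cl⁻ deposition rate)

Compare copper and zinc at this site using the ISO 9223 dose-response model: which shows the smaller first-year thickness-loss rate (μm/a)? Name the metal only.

copper: temperature factor f = -0.080·(1.7) = -0.1360
  Pd branch = 0.0053·Pd^0.26·e^(0.059·RH+f) = 0.8318 μm/a
  Cl⁻ term: 0.01025·10.9^0.27·exp(0.036·75+0.049·11.7) = 0.5157
  sum: 0.8318 + 0.5157 → r_corr = 1.348 μm/a
zinc: temperature factor f = -0.071·(1.7) = -0.1207
  SO₂ term: 0.0129·19.1^0.44·exp(0.046·75-0.1207) = 1.319
  Cl⁻ term: 0.0175·10.9^0.57·exp(0.008·75+0.085·11.7) = 0.3364
  r_corr = 1.319 + 0.3364 = 1.655 μm/a
Ordering by μm/a: zinc (1.66) > copper (1.35)

copper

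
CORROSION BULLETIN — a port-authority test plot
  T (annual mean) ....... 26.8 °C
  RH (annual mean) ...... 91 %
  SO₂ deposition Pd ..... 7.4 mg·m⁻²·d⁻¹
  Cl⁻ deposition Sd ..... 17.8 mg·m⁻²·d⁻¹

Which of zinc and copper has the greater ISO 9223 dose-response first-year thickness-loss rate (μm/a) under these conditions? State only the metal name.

copper

zinc: f(T) = -0.071·(T−10) [T>10 °C] = -1.1928
  sulphur-dioxide contribution → 0.6208 μm/a
  chloride contribution → 1.825 μm/a
  total first-year rate 2.446 μm/a
copper: f(T) = -0.080·(T−10) [T>10 °C] = -1.3440
  sulphur-dioxide contribution → 0.4992 μm/a
  chloride contribution → 2.195 μm/a
  total first-year rate 2.694 μm/a
Ordering by μm/a: copper (2.69) > zinc (2.45)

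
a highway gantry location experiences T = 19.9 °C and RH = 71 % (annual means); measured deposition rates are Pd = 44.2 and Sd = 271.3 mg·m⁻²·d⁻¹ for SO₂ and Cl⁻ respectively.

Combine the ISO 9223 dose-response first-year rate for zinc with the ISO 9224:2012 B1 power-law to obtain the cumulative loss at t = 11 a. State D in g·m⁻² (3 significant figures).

zinc: T>10 °C ⇒ hinge -0.071·(19.9−10) = -0.7029
  Pd branch = 0.0129·Pd^0.44·e^(0.046·RH+f) = 0.8866 μm/a
  Cl⁻ term: 0.0175·271.3^0.57·exp(0.008·71+0.085·19.9) = 4.087
  r_corr = 0.8866 + 4.087 = 4.973 μm/a
Long-term exponent b (ISO 9224 Table 2, B1) = 0.813
  D(11) = 4.973 × 11^0.813 = 4.973 × 7.025 = 34.94 μm
  Mass loss = 34.94 μm × 7.14 g/cm³ = 249.5 g·m⁻²

D(11) = 249 g·m⁻²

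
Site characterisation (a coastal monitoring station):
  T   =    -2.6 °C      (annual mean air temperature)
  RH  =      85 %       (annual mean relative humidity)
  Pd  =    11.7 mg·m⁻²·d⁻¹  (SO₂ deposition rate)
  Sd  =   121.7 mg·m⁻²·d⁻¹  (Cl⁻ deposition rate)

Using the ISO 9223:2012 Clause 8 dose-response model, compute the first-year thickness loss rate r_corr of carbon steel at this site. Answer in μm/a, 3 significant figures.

r_corr = 35.1 μm/a

carbon steel: f(T) = +0.150·(T−10) [T≤10 °C] = -1.8900
  Pd branch = 1.77·Pd^0.52·e^(0.02·RH+f) = 5.259 μm/a
  Sd branch = 0.102·Sd^0.62·e^(0.033·RH+0.04·T) = 29.82 μm/a
  r_corr = 5.259 + 29.82 = 35.08 μm/a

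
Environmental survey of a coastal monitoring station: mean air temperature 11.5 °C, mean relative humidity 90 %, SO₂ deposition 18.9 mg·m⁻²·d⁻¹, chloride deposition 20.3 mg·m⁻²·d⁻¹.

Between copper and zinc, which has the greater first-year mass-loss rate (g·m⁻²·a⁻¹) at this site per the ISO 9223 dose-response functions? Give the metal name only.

copper: temperature factor f = -0.080·(1.5) = -0.1200
  Pd branch = 0.0053·Pd^0.26·e^(0.059·RH+f) = 2.042 μm/a
  Cl⁻ term: 0.01025·20.3^0.27·exp(0.036·90+0.049·11.5) = 1.037
  sum: 2.042 + 1.037 → r_corr = 3.079 μm/a
  mass loss = 3.079 μm/a × 8.96 g/cm³ = 27.59 g·m⁻²·a⁻¹
zinc: f(T) = -0.071·(T−10) [T>10 °C] = -0.1065
  SO₂ term: 0.0129·18.9^0.44·exp(0.046·90-0.1065) = 2.654
  Sd branch = 0.0175·Sd^0.57·e^(0.008·RH+0.085·T) = 0.5315 μm/a
  r_corr = 2.654 + 0.5315 = 3.186 μm/a
  mass loss = 3.186 μm/a × 7.14 g/cm³ = 22.75 g·m⁻²·a⁻¹
Ordering by g·m⁻²·a⁻¹: copper (27.6) > zinc (22.7)

copper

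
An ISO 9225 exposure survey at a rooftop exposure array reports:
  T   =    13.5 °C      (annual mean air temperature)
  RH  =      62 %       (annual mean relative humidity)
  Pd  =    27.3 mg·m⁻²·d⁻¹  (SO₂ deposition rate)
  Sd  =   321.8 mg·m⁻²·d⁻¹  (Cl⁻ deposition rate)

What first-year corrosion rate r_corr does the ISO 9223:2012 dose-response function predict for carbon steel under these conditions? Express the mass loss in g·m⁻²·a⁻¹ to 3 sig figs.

carbon steel: temperature factor f = -0.054·(3.5) = -0.1890
  sulphur-dioxide contribution → 28.26 μm/a
  chloride contribution → 48.57 μm/a
  total first-year rate 76.84 μm/a
Convert to mass loss: 76.84 μm/a × 7.85 g/cm³ = 603.2 g·m⁻²·a⁻¹

r_corr = 603 g·m⁻²·a⁻¹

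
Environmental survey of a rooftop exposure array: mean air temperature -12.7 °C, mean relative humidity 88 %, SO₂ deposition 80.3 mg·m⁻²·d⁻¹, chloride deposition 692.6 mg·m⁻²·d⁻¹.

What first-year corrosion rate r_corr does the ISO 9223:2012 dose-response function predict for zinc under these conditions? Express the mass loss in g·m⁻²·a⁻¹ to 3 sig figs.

r_corr = 18.9 g·m⁻²·a⁻¹

zinc: temperature factor f = +0.038·(-22.7) = -0.8626
  Pd branch = 0.0129·Pd^0.44·e^(0.046·RH+f) = 2.148 μm/a
  Sd branch = 0.0175·Sd^0.57·e^(0.008·RH+0.085·T) = 0.5001 μm/a
  sum: 2.148 + 0.5001 → r_corr = 2.648 μm/a
Convert to mass loss: 2.648 μm/a × 7.14 g/cm³ = 18.91 g·m⁻²·a⁻¹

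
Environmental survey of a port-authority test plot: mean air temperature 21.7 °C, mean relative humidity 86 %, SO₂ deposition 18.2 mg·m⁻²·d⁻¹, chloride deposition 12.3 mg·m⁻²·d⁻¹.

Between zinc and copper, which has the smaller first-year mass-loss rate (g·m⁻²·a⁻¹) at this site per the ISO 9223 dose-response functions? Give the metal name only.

zinc

zinc: f(T) = -0.071·(T−10) [T>10 °C] = -0.8307
  sulphur-dioxide contribution → 1.053 μm/a
  chloride contribution → 0.9207 μm/a
  total first-year rate 1.973 μm/a
  mass loss = 1.973 μm/a × 7.14 g/cm³ = 14.09 g·m⁻²·a⁻¹
copper: temperature factor f = -0.080·(11.7) = -0.9360
  sulphur-dioxide contribution → 0.7063 μm/a
  chloride contribution → 1.292 μm/a
  ⇒ r_corr(copper) = 1.999 μm/a
  mass loss = 1.999 μm/a × 8.96 g/cm³ = 17.91 g·m⁻²·a⁻¹
Ordering by g·m⁻²·a⁻¹: copper (17.9) > zinc (14.1)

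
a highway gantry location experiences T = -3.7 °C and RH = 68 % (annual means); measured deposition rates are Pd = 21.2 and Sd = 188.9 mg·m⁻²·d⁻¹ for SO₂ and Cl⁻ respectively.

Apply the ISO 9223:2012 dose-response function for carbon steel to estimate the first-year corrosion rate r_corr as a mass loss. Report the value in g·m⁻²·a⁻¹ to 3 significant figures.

carbon steel: f(T) = +0.150·(T−10) [T≤10 °C] = -2.0550
  sulphur-dioxide contribution → 4.323 μm/a
  chloride contribution → 21.39 μm/a
  total first-year rate 25.71 μm/a
Convert to mass loss: 25.71 μm/a × 7.85 g/cm³ = 201.8 g·m⁻²·a⁻¹

r_corr = 202 g·m⁻²·a⁻¹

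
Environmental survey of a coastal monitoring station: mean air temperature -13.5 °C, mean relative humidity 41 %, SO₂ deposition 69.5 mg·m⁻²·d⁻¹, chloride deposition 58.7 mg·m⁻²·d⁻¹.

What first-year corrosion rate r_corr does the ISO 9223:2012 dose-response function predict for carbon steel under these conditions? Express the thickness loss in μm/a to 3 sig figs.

carbon steel: f(T) = +0.150·(T−10) [T≤10 °C] = -3.5250
  Pd branch = 1.77·Pd^0.52·e^(0.02·RH+f) = 1.074 μm/a
  Sd branch = 0.102·Sd^0.62·e^(0.033·RH+0.04·T) = 2.872 μm/a
  r_corr = 1.074 + 2.872 = 3.946 μm/a

r_corr = 3.95 μm/a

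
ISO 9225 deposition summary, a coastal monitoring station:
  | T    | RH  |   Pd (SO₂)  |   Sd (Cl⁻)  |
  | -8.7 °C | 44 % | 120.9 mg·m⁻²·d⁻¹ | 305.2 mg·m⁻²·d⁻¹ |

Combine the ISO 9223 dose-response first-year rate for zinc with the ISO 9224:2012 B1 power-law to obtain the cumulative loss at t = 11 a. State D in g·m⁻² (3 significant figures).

D(11) = 35.4 g·m⁻²

zinc: f(T) = +0.038·(T−10) [T≤10 °C] = -0.7106
  Pd branch = 0.0129·Pd^0.44·e^(0.046·RH+f) = 0.3956 μm/a
  Cl⁻ term: 0.0175·305.2^0.57·exp(0.008·44+0.085·-8.7) = 0.3097
  sum: 0.3956 + 0.3097 → r_corr = 0.7053 μm/a
Power-law: D(11) = r_corr · 11^0.813
  D(11) = 0.7053 × 11^0.813 = 0.7053 × 7.025 = 4.955 μm
  Mass loss = 4.955 μm × 7.14 g/cm³ = 35.38 g·m⁻²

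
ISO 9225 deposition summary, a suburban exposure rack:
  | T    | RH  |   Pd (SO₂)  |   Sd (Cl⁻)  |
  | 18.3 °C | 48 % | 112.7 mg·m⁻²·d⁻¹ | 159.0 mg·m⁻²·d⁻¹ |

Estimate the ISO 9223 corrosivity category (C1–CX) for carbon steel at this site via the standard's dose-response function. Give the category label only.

carbon steel: temperature factor f = -0.054·(8.3) = -0.4482
  Pd branch = 1.77·Pd^0.52·e^(0.02·RH+f) = 34.45 μm/a
  Sd branch = 0.102·Sd^0.62·e^(0.033·RH+0.04·T) = 23.95 μm/a
  sum: 34.45 + 23.95 → r_corr = 58.4 μm/a
Category bounds: 50…80 μm/a bracket r_corr ⇒ C4

C4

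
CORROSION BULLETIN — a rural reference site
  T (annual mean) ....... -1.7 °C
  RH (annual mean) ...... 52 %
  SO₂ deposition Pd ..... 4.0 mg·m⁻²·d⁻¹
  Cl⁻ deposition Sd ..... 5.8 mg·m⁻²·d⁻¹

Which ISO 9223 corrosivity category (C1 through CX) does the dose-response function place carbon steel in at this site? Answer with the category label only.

carbon steel: temperature factor f = +0.150·(-11.7) = -1.7550
  SO₂ term: 1.77·4.0^0.52·exp(0.02·52-1.7550) = 1.78
  Sd branch = 0.102·Sd^0.62·e^(0.033·RH+0.04·T) = 1.576 μm/a
  sum: 1.78 + 1.576 → r_corr = 3.357 μm/a
ISO 9223 Table 2 (carbon steel): 1.3 < 3.36 ≤ 25 μm/a ⇒ C2

C2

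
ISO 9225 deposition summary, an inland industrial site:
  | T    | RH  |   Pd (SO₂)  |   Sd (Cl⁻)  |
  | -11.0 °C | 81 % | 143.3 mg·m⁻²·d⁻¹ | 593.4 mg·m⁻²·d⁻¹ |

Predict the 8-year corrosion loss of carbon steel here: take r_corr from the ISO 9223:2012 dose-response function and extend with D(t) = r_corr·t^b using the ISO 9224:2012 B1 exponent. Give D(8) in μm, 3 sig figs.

D(8) = 163 μm

carbon steel: temperature factor f = +0.150·(-21.0) = -3.1500
  SO₂ term: 1.77·143.3^0.52·exp(0.02·81-3.1500) = 5.067
  Sd branch = 0.102·Sd^0.62·e^(0.033·RH+0.04·T) = 49.87 μm/a
  r_corr = 5.067 + 49.87 = 54.94 μm/a
Long-term exponent b (ISO 9224 Table 2, B1) = 0.523
  D(8) = 54.94 × 8^0.523 = 54.94 × 2.967 = 163 μm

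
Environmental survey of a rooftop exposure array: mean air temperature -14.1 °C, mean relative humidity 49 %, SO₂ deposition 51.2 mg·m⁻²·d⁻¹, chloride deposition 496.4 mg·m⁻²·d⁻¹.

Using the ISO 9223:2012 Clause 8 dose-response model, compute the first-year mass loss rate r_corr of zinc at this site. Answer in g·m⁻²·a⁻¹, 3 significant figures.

zinc: temperature factor f = +0.038·(-24.1) = -0.9158
  sulphur-dioxide contribution → 0.2779 μm/a
  chloride contribution → 0.2688 μm/a
  ⇒ r_corr(zinc) = 0.5467 μm/a
Convert to mass loss: 0.5467 μm/a × 7.14 g/cm³ = 3.903 g·m⁻²·a⁻¹

r_corr = 3.90 g·m⁻²·a⁻¹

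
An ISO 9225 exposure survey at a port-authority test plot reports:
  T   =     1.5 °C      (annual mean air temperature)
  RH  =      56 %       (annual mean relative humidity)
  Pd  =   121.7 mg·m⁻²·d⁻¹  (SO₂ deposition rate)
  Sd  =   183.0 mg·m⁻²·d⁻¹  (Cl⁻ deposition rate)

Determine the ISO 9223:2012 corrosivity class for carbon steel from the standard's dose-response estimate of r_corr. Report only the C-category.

C3

carbon steel: T≤10 °C ⇒ hinge +0.150·(1.5−10) = -1.2750
  SO₂ term: 1.77·121.7^0.52·exp(0.02·56-1.2750) = 18.41
  Cl⁻ term: 0.102·183.0^0.62·exp(0.033·56+0.04·1.5) = 17.38
  r_corr = 18.41 + 17.38 = 35.78 μm/a
Category bounds: 25…50 μm/a bracket r_corr ⇒ C3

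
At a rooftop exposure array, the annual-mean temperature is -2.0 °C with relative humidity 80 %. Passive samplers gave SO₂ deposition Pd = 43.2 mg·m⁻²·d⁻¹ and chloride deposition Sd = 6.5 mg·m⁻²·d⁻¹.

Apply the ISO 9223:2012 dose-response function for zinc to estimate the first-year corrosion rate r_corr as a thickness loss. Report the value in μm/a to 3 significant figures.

r_corr = 1.78 μm/a

zinc: temperature factor f = +0.038·(-12.0) = -0.4560
  sulphur-dioxide contribution → 1.7 μm/a
  chloride contribution → 0.08138 μm/a
  total first-year rate 1.781 μm/a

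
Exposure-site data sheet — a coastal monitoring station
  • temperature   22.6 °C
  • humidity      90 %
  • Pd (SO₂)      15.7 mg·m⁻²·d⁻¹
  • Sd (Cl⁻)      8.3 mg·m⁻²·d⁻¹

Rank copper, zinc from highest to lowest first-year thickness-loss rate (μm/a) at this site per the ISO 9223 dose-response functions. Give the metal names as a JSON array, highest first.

["copper", "zinc"]

copper: T>10 °C ⇒ hinge -0.080·(22.6−10) = -1.0080
  SO₂ term: 0.0053·15.7^0.26·exp(0.059·90-1.0080) = 0.8008
  Cl⁻ term: 0.01025·8.3^0.27·exp(0.036·90+0.049·22.6) = 1.403
  sum: 0.8008 + 1.403 → r_corr = 2.203 μm/a
zinc: T>10 °C ⇒ hinge -0.071·(22.6−10) = -0.8946
  Pd branch = 0.0129·Pd^0.44·e^(0.046·RH+f) = 1.112 μm/a
  Cl⁻ term: 0.0175·8.3^0.57·exp(0.008·90+0.085·22.6) = 0.8201
  sum: 1.112 + 0.8201 → r_corr = 1.932 μm/a
Ordering by μm/a: copper (2.2) > zinc (1.93)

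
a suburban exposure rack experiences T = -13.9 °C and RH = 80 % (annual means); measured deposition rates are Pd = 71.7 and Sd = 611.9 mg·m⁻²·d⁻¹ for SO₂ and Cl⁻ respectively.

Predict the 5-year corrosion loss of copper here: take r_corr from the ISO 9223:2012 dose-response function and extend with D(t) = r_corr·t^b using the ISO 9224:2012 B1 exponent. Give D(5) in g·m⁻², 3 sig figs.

copper: f(T) = +0.126·(T−10) [T≤10 °C] = -3.0114
  SO₂ term: 0.0053·71.7^0.26·exp(0.059·80-3.0114) = 0.08887
  Sd branch = 0.01025·Sd^0.27·e^(0.036·RH+0.049·T) = 0.5225 μm/a
  sum: 0.08887 + 0.5225 → r_corr = 0.6114 μm/a
ISO 9224: D(t) = r_corr · t^b with b = 0.667 (copper, B1)
  D(5) = 0.6114 × 5^0.667 = 0.6114 × 2.926 = 1.789 μm
  Mass loss = 1.789 μm × 8.96 g/cm³ = 16.03 g·m⁻²

D(5) = 16.0 g·m⁻²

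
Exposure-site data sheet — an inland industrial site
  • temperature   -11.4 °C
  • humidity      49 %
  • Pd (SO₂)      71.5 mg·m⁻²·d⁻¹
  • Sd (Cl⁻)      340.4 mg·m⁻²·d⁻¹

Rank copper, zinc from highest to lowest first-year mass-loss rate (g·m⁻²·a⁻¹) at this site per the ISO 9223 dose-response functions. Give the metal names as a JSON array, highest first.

["zinc", "copper"]

copper: T≤10 °C ⇒ hinge +0.126·(-11.4−10) = -2.6964
  SO₂ term: 0.0053·71.5^0.26·exp(0.059·49-2.6964) = 0.01954
  Sd branch = 0.01025·Sd^0.27·e^(0.036·RH+0.049·T) = 0.1651 μm/a
  r_corr = 0.01954 + 0.1651 = 0.1847 μm/a
  mass loss = 0.1847 μm/a × 8.96 g/cm³ = 1.655 g·m⁻²·a⁻¹
zinc: f(T) = +0.038·(T−10) [T≤10 °C] = -0.8132
  Pd branch = 0.0129·Pd^0.44·e^(0.046·RH+f) = 0.3566 μm/a
  Cl⁻ term: 0.0175·340.4^0.57·exp(0.008·49+0.085·-11.4) = 0.2727
  sum: 0.3566 + 0.2727 → r_corr = 0.6293 μm/a
  mass loss = 0.6293 μm/a × 7.14 g/cm³ = 4.493 g·m⁻²·a⁻¹
Ordering by g·m⁻²·a⁻¹: zinc (4.49) > copper (1.65)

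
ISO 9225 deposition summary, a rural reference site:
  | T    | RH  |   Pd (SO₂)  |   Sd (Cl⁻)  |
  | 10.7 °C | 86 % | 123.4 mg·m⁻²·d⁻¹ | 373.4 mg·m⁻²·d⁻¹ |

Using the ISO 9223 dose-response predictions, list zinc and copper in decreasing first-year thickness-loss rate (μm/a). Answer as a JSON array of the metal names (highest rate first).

zinc: T>10 °C ⇒ hinge -0.071·(10.7−10) = -0.0497
  sulphur-dioxide contribution → 5.336 μm/a
  chloride contribution → 2.529 μm/a
  ⇒ r_corr(zinc) = 7.866 μm/a
copper: T>10 °C ⇒ hinge -0.080·(10.7−10) = -0.0560
  sulphur-dioxide contribution → 2.801 μm/a
  chloride contribution → 1.894 μm/a
  ⇒ r_corr(copper) = 4.695 μm/a
Ordering by μm/a: zinc (7.87) > copper (4.7)

["zinc", "copper"]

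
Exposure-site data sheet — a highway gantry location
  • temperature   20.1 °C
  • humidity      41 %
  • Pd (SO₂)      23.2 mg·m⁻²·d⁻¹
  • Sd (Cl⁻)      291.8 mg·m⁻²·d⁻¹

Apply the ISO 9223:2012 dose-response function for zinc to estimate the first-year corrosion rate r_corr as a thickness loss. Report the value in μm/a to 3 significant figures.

zinc: f(T) = -0.071·(T−10) [T>10 °C] = -0.7171
  sulphur-dioxide contribution → 0.1656 μm/a
  chloride contribution → 3.409 μm/a
  total first-year rate 3.574 μm/a

r_corr = 3.57 μm/a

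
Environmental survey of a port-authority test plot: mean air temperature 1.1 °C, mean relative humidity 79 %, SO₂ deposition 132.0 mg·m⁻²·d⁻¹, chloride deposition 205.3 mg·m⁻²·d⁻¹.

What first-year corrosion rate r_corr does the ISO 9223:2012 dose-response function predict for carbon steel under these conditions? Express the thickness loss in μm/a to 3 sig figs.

carbon steel: T≤10 °C ⇒ hinge +0.150·(1.1−10) = -1.3350
  SO₂ term: 1.77·132.0^0.52·exp(0.02·79-1.3350) = 28.65
  Cl⁻ term: 0.102·205.3^0.62·exp(0.033·79+0.04·1.1) = 39.23
  sum: 28.65 + 39.23 → r_corr = 67.87 μm/a

r_corr = 67.9 μm/a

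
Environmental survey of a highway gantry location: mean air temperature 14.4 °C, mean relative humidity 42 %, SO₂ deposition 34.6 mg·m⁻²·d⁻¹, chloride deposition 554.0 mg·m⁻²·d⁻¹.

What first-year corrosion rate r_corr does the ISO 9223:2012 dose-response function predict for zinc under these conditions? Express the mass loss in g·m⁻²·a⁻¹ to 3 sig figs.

r_corr = 24.0 g·m⁻²·a⁻¹

zinc: T>10 °C ⇒ hinge -0.071·(14.4−10) = -0.3124
  sulphur-dioxide contribution → 0.3099 μm/a
  chloride contribution → 3.05 μm/a
  total first-year rate 3.36 μm/a
Convert to mass loss: 3.36 μm/a × 7.14 g/cm³ = 23.99 g·m⁻²·a⁻¹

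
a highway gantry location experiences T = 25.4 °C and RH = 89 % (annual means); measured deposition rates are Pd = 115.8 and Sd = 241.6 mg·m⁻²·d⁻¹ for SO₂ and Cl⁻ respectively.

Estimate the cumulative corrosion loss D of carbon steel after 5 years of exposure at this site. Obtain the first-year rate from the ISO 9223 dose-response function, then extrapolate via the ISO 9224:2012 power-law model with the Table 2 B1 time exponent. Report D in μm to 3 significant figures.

carbon steel: T>10 °C ⇒ hinge -0.054·(25.4−10) = -0.8316
  SO₂ term: 1.77·115.8^0.52·exp(0.02·89-0.8316) = 54.07
  Cl⁻ term: 0.102·241.6^0.62·exp(0.033·89+0.04·25.4) = 159.5
  r_corr = 54.07 + 159.5 = 213.6 μm/a
Power-law: D(5) = r_corr · 5^0.523
  D(5) = 213.6 × 5^0.523 = 213.6 × 2.32 = 495.7 μm

D(5) = 496 μm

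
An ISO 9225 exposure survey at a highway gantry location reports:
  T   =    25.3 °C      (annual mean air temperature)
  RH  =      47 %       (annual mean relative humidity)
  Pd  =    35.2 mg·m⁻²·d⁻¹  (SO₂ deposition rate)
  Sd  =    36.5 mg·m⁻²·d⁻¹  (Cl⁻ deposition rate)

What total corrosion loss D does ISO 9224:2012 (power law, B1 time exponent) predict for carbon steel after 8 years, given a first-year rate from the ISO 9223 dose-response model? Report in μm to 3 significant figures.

D(8) = 74.0 μm

carbon steel: T>10 °C ⇒ hinge -0.054·(25.3−10) = -0.8262
  Pd branch = 1.77·Pd^0.52·e^(0.02·RH+f) = 12.64 μm/a
  Cl⁻ term: 0.102·36.5^0.62·exp(0.033·47+0.04·25.3) = 12.31
  r_corr = 12.64 + 12.31 = 24.95 μm/a
Long-term exponent b (ISO 9224 Table 2, B1) = 0.523
  D(8) = 24.95 × 8^0.523 = 24.95 × 2.967 = 74.02 μm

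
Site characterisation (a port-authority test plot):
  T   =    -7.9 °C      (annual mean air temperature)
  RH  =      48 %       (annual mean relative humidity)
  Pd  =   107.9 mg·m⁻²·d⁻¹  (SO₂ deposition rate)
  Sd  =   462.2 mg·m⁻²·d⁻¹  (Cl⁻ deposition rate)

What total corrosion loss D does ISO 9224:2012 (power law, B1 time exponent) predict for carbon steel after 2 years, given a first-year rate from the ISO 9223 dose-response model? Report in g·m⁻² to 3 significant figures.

D(2) = 224 g·m⁻²

carbon steel: temperature factor f = +0.150·(-17.9) = -2.6850
  SO₂ term: 1.77·107.9^0.52·exp(0.02·48-2.6850) = 3.597
  Sd branch = 0.102·Sd^0.62·e^(0.033·RH+0.04·T) = 16.27 μm/a
  r_corr = 3.597 + 16.27 = 19.87 μm/a
Long-term exponent b (ISO 9224 Table 2, B1) = 0.523
  D(2) = 19.87 × 2^0.523 = 19.87 × 1.437 = 28.55 μm
  Mass loss = 28.55 μm × 7.85 g/cm³ = 224.1 g·m⁻²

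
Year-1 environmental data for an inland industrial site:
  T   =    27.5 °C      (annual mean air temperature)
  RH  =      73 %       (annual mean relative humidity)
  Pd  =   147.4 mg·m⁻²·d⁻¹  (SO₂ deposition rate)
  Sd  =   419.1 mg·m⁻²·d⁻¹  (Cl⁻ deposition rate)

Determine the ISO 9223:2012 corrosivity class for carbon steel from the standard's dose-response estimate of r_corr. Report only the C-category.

C5

carbon steel: temperature factor f = -0.054·(17.5) = -0.9450
  SO₂ term: 1.77·147.4^0.52·exp(0.02·73-0.9450) = 39.74
  Sd branch = 0.102·Sd^0.62·e^(0.033·RH+0.04·T) = 144 μm/a
  r_corr = 39.74 + 144 = 183.7 μm/a
184 μm/a falls in (80, 200] for carbon steel → category C5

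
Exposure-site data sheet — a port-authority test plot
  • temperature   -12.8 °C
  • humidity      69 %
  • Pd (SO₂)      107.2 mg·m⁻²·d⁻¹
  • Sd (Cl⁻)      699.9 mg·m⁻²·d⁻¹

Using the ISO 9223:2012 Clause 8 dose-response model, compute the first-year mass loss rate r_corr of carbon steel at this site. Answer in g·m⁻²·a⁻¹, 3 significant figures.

r_corr = 292 g·m⁻²·a⁻¹

carbon steel: temperature factor f = +0.150·(-22.8) = -3.4200
  Pd branch = 1.77·Pd^0.52·e^(0.02·RH+f) = 2.616 μm/a
  Cl⁻ term: 0.102·699.9^0.62·exp(0.033·69+0.04·-12.8) = 34.6
  sum: 2.616 + 34.6 → r_corr = 37.21 μm/a
Convert to mass loss: 37.21 μm/a × 7.85 g/cm³ = 292.1 g·m⁻²·a⁻¹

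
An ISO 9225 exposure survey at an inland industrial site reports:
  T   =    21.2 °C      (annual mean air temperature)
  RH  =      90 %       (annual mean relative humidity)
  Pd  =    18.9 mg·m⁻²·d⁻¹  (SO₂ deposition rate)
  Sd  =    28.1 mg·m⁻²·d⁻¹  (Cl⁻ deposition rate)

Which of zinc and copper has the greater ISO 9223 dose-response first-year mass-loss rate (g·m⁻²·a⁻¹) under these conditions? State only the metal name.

copper

zinc: f(T) = -0.071·(T−10) [T>10 °C] = -0.7952
  sulphur-dioxide contribution → 1.333 μm/a
  chloride contribution → 1.459 μm/a
  ⇒ r_corr(zinc) = 2.792 μm/a
  mass loss = 2.792 μm/a × 7.14 g/cm³ = 19.94 g·m⁻²·a⁻¹
copper: f(T) = -0.080·(T−10) [T>10 °C] = -0.8960
  sulphur-dioxide contribution → 0.94 μm/a
  chloride contribution → 1.82 μm/a
  total first-year rate 2.76 μm/a
  mass loss = 2.76 μm/a × 8.96 g/cm³ = 24.73 g·m⁻²·a⁻¹
Ordering by g·m⁻²·a⁻¹: copper (24.7) > zinc (19.9)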